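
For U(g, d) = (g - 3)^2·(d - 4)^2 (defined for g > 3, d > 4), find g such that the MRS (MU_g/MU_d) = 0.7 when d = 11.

MU_g = 2·(g−3)·(d−4)^2, MU_d = 2·(g−3)^2·(d−4).
MRS = (d−4)/(g−3).
Substitute d = 11: MRS = 7/(g − 3). Setting this equal to 0.7 gives g − 3 = 7/0.7 = 10, so g = 13.

g = 13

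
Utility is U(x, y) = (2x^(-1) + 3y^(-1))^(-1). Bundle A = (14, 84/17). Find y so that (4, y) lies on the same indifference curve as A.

U depends on (x, y) only through S = 2x^(-1) + 3y^(-1), so equal utility means equal S. At (14, 84/17): S = 0.75.
With x = 4: 2·4^(-1) = 0.5, so 3y^(-1) = 0.75 − 0.5 = 0.25, i.e. y^(-1) = 1/12.
Hence y = 1/(1/12) = 12.
Check: U(4, 12) = 1.3333.

y = 12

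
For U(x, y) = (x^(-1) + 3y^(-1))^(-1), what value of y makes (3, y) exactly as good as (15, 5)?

U depends on (x, y) only through S = x^(-1) + 3y^(-1), so equal utility means equal S. At (15, 5): S = 2/3.
With x = 3: 3^(-1) = 1/3, so 3y^(-1) = 2/3 − 1/3 = 1/3, i.e. y^(-1) = 1/9.
Hence y = 1/(1/9) = 9.
Check: U(3, 9) = 1.5.

y = 9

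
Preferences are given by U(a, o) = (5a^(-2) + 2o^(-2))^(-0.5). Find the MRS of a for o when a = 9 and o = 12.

MRS = 160/27

For CES with ρ = -2, MRS = (5/2)·(o/a)^3.
At (9, 12): MRS = 160/27.
So at (9, 12) the consumer would give up 160/27 units of o for one more unit of a.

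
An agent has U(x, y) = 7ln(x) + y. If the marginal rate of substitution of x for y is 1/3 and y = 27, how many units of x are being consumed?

MU_x = 7/x, MU_y = 1.
MRS = 7/x ÷ 1.
MRS depends only on x: 7/x = 1/3 ⇒ x = 7/(1/3) = 21.

x = 21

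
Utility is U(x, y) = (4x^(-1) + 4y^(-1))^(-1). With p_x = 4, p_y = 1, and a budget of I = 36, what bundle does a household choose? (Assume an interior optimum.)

For CES with ρ = -1, MRS = (y/x)^2.
Tangency: set MRS = p_x/p_y = 4/1 = 4.
So (y/x)^2 = 4; taking the square root, y/x = 2, i.e. y = 2·x.
Substitute into the budget 4·x + 1·y = 36: 6·x = 36, so x* = 6 and y* = 2·6 = 12.

x* = 6, y* = 12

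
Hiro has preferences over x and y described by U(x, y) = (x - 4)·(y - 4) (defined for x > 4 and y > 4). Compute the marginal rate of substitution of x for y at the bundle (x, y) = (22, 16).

MRS = 2/3

MU_x = (y−4), MU_y = (x−4).
MRS = (y−4)/(x−4).
At (22, 16): MRS = 2/3.
The indifference curve has slope −2/3 at this bundle.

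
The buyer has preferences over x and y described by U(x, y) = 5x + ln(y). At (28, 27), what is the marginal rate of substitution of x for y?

MU_x = 5, MU_y = 1/y.
MRS = 5 ÷ (1/y).
At (28, 27): MRS = 135.
So at (28, 27) the consumer would give up 135 units of y for one more unit of x.

MRS = 135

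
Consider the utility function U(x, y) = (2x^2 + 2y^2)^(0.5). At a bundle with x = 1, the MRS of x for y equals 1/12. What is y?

y = 12

For CES with ρ = 2, MRS = (y/x)^(-1).
Setting (y/1)^(-1) = 1/12 gives y/1 = 12 and y = 12.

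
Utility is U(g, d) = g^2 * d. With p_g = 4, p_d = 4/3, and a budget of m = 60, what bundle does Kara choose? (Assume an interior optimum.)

g* = 10, d* = 15

MU_g = 2·g·d and MU_d = g^2.
MRS = MU_g/MU_d = (2/1)·d/g.
Tangency: set MRS = p_g/p_d = 4/(4/3) = 3.
So (2/1)·d/g = 3, i.e. d = 1.5·g.
Substitute into the budget 4·g + (4/3)·d = 60: 6·g = 60, so g* = 10.
Then d* = 1.5·10 = 15.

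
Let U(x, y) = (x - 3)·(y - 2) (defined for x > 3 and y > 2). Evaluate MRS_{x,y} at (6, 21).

MRS = 19/3

MU_x = (y−2), MU_y = (x−3).
MRS = (y−2)/(x−3).
At (6, 21): MRS = 19/3.
That is, one extra unit of x is worth 19/3 units of y at the margin.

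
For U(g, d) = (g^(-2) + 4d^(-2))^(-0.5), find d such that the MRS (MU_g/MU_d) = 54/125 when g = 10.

For CES with ρ = -2, MRS = (1/4)·(d/g)^3.
Setting (1/4)·(d/10)^3 = 54/125 gives (d/10)^3 = 216/125, so d/10 = 1.2 and d = 12.

d = 12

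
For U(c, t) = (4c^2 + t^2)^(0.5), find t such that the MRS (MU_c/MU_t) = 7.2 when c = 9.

For CES with ρ = 2, MRS = (4/1)·(t/c)^(-1).
Setting (4/1)·(t/9)^(-1) = 7.2 gives (t/9)^(-1) = 1.8, so t/9 = 5/9 and t = 5.

t = 5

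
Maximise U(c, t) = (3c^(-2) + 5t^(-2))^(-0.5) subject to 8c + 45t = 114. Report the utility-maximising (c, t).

For CES with ρ = -2, MRS = (3/5)·(t/c)^3.
Tangency: set MRS = p_c/p_t = 8/45.
So (t/c)^3 = 8/27; taking the cube root, t/c = 2/3, i.e. t = (2/3)·c.
Substitute into the budget 8·c + 45·t = 114: 38·c = 114, so c* = 3 and t* = (2/3)·3 = 2.

c* = 3, t* = 2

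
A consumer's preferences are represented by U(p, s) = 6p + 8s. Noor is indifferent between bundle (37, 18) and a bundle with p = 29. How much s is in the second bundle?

s = 24

U(37, 18) = 366.
Set U(29, s) = 366 and solve.
6·29 + 8s = 366 ⇒ 8s = 192 ⇒ s = 24.
Check: U(29, 24) = 366.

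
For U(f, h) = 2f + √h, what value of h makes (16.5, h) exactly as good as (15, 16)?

U(15, 16) = 34.
Set U(16.5, h) = 34 and solve.
With f = 16.5: √h = 34 − 2·16.5 = 1, so √h = 1 and h = 1.
Check: U(16.5, 1) = 34.

h = 1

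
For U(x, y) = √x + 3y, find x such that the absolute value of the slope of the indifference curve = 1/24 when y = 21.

x = 16

MU_x = 1/(2√x), MU_y = 3.
MRS = 1/(2√x) ÷ 3.
MRS depends only on x: (1/6)/√x = 1/24 ⇒ √x = (1/6)/(1/24) = 4 ⇒ x = 16.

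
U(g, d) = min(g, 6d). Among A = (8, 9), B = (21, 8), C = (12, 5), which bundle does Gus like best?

Evaluate utility at each bundle:
U(A) = 8.
U(B) = 21.
U(C) = 12.
Highest utility is B, so B ≻ C ≻ A.

Bundle B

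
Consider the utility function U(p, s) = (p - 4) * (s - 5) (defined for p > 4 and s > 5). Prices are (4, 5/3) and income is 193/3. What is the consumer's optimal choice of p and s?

p* = 9, s* = 17

MU_p = (s−5), MU_s = (p−4).
MRS = (s−5)/(p−4).
Tangency: set MRS = p_p/p_s = 4/(5/3) = 2.4.
So (s − 5)/(p − 4) = 2.4, i.e. (s − 5) = 2.4·(p − 4).
Rewrite the budget in excess-of-subsistence terms: 4·(p − 4) + (5/3)·(s − 5) = 193/3 − 4·4 − (5/3)·5 = 40.
Substituting, 8·(p − 4) = 40, so p − 4 = 5 and p* = 9.
Then s − 5 = 2.4·5 = 12, so s* = 17.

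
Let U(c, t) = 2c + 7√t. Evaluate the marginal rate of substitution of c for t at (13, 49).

MU_c = 2, MU_t = 7/(2√t).
MRS = 2 ÷ (7/(2√t)).
At (13, 49): MRS = 4.
So at (13, 49) the consumer would give up 4 units of t for one more unit of c.

MRS = 4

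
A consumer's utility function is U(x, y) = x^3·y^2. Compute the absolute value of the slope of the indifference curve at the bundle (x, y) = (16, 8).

MRS = 0.75

MU_x = 3·x^2·y^2 and MU_y = 2·x^3·y.
MRS = MU_x/MU_y = (3/2)·y/x.
At (16, 8): MRS = 0.75.
The indifference curve has slope −0.75 at this bundle.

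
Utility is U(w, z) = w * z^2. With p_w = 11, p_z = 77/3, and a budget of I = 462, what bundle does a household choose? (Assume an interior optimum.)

MU_w = z^2 and MU_z = 2·w·z.
MRS = MU_w/MU_z = (1/2)·z/w.
Tangency: set MRS = p_w/p_z = 11/(77/3) = 3/7.
So (1/2)·z/w = 3/7, i.e. z = (6/7)·w.
Substitute into the budget 11·w + (77/3)·z = 462: 33·w = 462, so w* = 14.
Then z* = (6/7)·14 = 12.

w* = 14, z* = 12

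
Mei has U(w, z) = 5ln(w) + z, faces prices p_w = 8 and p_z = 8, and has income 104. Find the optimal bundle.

w* = 5, z* = 8

MU_w = 5/w, MU_z = 1.
MRS = 5/w ÷ 1.
Tangency: set MRS = p_w/p_z = 8/8 = 1.
MRS depends only on w: 5/w = 1 ⇒ w* = 5/1 = 5.
From the budget, 8·z = 104 − 8·5 = 64, so z* = 8.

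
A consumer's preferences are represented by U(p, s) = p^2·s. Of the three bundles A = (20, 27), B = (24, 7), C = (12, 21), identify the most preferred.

Evaluate utility at each bundle:
U(A) = 10800.
U(B) = 4032.
U(C) = 3024.
Highest utility is A, so A ≻ B ≻ C.

Bundle A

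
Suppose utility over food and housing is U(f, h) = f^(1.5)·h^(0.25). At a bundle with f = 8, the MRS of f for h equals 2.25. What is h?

h = 3

MU_f = 1.5·√f·h^(0.25) and MU_h = 0.25·f^(1.5)·h^(-0.75).
MRS = MU_f/MU_h = (6)·h/f.
Substitute f = 8: MRS = h/(4/3). Setting h/(4/3) = 2.25 gives h = 2.25·(4/3) = 3.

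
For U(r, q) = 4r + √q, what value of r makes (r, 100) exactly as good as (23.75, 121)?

U(23.75, 121) = 106.
Set U(r, 100) = 106 and solve.
With q = 100: √100 = 10, so 4r = 106 − 10 = 96 and r = 24.
Check: U(24, 100) = 106.

r = 24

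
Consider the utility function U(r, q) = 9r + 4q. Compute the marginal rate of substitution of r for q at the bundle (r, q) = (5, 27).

MRS = 2.25

MU_r = 9, MU_q = 4, so MRS = 9/4 = 2.25 at every bundle.
At (5, 27): MRS = 2.25.
So at (5, 27) the consumer would give up 2.25 units of q for one more unit of r.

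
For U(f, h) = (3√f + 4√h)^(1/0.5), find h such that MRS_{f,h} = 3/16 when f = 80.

For CES with ρ = 0.5, MRS = (3/4)·√(h/f).
Setting (3/4)·√(h/80) = 3/16 gives √(h/80) = 0.25, so h/80 = 1/16 and h = 5.

h = 5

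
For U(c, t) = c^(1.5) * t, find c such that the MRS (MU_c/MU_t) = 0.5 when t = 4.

c = 12

MU_c = 1.5·√c·t and MU_t = c^(1.5).
MRS = MU_c/MU_t = (1.5)·t/c.
Substitute t = 4: MRS = 6/c. Setting 6/c = 0.5 gives c = 6/0.5 = 12.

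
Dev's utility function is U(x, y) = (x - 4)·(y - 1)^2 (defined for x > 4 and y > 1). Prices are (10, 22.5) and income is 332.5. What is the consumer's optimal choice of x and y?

x* = 13, y* = 9

MU_x = (y−1)^2, MU_y = 2·(x−4)·(y−1).
MRS = (1/2)·(y−1)/(x−4).
Tangency: set MRS = p_x/p_y = 10/22.5 = 4/9.
So (1/2)·(y − 1)/(x − 4) = 4/9, i.e. (y − 1) = (8/9)·(x − 4).
Rewrite the budget in excess-of-subsistence terms: 10·(x − 4) + 22.5·(y − 1) = 332.5 − 10·4 − 22.5·1 = 270.
Substituting, 30·(x − 4) = 270, so x − 4 = 9 and x* = 13.
Then y − 1 = (8/9)·9 = 8, so y* = 9.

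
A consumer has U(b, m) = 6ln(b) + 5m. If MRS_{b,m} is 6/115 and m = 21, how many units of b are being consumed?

b = 23

MU_b = 6/b, MU_m = 5.
MRS = 6/b ÷ 5.
MRS depends only on b: 1.2/b = 6/115 ⇒ b = 1.2/(6/115) = 23.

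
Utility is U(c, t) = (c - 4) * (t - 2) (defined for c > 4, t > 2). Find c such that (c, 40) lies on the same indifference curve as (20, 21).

U(20, 21) = 304.
Set U(c, 40) = 304 and solve.
With t = 40: (40 − 2) = 38, so (c − 4) = 304/38 = 8.
So c = 4 + 8 = 12.
Check: U(12, 40) = 304.

c = 12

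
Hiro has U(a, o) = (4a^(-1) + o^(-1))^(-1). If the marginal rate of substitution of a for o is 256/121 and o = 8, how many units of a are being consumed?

a = 11

For CES with ρ = -1, MRS = (4/1)·(o/a)^2.
Setting (4/1)·(8/a)^2 = 256/121 gives (8/a)^2 = 64/121, so 8/a = 8/11 and a = 11.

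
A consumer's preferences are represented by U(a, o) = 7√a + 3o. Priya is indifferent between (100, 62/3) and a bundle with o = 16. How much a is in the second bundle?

a = 144

U(100, 62/3) = 132.
Set U(a, 16) = 132 and solve.
With o = 16: 7√a = 132 − 3·16 = 84, so √a = 12 and a = 144.
Check: U(144, 16) = 132.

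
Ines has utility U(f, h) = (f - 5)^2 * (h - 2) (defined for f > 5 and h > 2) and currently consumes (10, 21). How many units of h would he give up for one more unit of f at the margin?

MU_f = 2·(f−5)·(h−2), MU_h = (f−5)^2.
MRS = (2/1)·(h−2)/(f−5).
At (10, 21): MRS = 7.6.
The indifference curve has slope −7.6 at this bundle.

MRS = 7.6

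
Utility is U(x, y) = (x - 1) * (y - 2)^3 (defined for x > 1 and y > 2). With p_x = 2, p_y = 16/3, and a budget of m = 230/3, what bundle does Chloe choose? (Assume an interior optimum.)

MU_x = (y−2)^3, MU_y = 3·(x−1)·(y−2)^2.
MRS = (1/3)·(y−2)/(x−1).
Tangency: set MRS = p_x/p_y = 2/(16/3) = 0.375.
So (1/3)·(y − 2)/(x − 1) = 0.375, i.e. (y − 2) = 1.125·(x − 1).
Rewrite the budget in excess-of-subsistence terms: 2·(x − 1) + (16/3)·(y − 2) = 230/3 − 2·1 − (16/3)·2 = 64.
Substituting, 8·(x − 1) = 64, so x − 1 = 8 and x* = 9.
Then y − 2 = 1.125·8 = 9, so y* = 11.

x* = 9, y* = 11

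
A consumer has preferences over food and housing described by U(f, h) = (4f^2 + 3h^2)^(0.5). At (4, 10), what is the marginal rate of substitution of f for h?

MRS = 8/15

For CES with ρ = 2, MRS = (4/3)·(h/f)^(-1).
At (4, 10): MRS = 8/15.
That is, one extra unit of f is worth 8/15 units of h at the margin.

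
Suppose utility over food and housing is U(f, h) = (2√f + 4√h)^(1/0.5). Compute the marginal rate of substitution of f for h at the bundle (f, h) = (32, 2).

MRS = 0.125

For CES with ρ = 0.5, MRS = (2/4)·√(h/f).
At (32, 2): MRS = 0.125.
So at (32, 2) the consumer would give up 0.125 units of h for one more unit of f.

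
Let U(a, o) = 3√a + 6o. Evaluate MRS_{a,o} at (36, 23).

MU_a = 3/(2√a), MU_o = 6.
MRS = 3/(2√a) ÷ 6.
At (36, 23): MRS = 1/24.
So at (36, 23) the consumer would give up 1/24 units of o for one more unit of a.

MRS = 1/24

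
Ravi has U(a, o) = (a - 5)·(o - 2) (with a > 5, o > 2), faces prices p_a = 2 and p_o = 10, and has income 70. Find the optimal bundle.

MU_a = (o−2), MU_o = (a−5).
MRS = (o−2)/(a−5).
Tangency: set MRS = p_a/p_o = 2/10 = 0.2.
So (o − 2)/(a − 5) = 0.2, i.e. (o − 2) = 0.2·(a − 5).
Rewrite the budget in excess-of-subsistence terms: 2·(a − 5) + 10·(o − 2) = 70 − 2·5 − 10·2 = 40.
Substituting, 4·(a − 5) = 40, so a − 5 = 10 and a* = 15.
Then o − 2 = 0.2·10 = 2, so o* = 4.

a* = 15, o* = 4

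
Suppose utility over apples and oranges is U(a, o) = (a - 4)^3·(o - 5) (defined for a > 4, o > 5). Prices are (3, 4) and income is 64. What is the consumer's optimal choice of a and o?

a* = 12, o* = 7

MU_a = 3·(a−4)^2·(o−5), MU_o = (a−4)^3.
MRS = (3/1)·(o−5)/(a−4).
Tangency: set MRS = p_a/p_o = 3/4 = 0.75.
So (3/1)·(o − 5)/(a − 4) = 0.75, i.e. (o − 5) = 0.25·(a − 4).
Rewrite the budget in excess-of-subsistence terms: 3·(a − 4) + 4·(o − 5) = 64 − 3·4 − 4·5 = 32.
Substituting, 4·(a − 4) = 32, so a − 4 = 8 and a* = 12.
Then o − 5 = 0.25·8 = 2, so o* = 7.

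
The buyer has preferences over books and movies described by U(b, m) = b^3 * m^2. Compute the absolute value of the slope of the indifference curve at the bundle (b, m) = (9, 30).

MRS = 5

MU_b = 3·b^2·m^2 and MU_m = 2·b^3·m.
MRS = MU_b/MU_m = (3/2)·m/b.
At (9, 30): MRS = 5.
So at (9, 30) the consumer would give up 5 units of m for one more unit of b.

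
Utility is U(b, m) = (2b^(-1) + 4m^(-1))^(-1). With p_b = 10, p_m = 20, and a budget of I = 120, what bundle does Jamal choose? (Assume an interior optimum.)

b* = 4, m* = 4

For CES with ρ = -1, MRS = (2/4)·(m/b)^2.
Tangency: set MRS = p_b/p_m = 10/20 = 0.5.
So (m/b)^2 = 1; taking the square root, m/b = 1, i.e. m = b.
Substitute into the budget 10·b + 20·m = 120: 30·b = 120, so b* = 4 and m* = 4.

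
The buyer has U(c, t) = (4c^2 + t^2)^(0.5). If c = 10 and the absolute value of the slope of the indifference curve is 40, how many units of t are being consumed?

For CES with ρ = 2, MRS = (4/1)·(t/c)^(-1).
Setting (4/1)·(t/10)^(-1) = 40 gives (t/10)^(-1) = 10, so t/10 = 0.1 and t = 1.

t = 1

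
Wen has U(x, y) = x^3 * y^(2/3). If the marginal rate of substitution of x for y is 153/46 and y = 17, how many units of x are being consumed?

x = 23

MU_x = 3·x^2·y^(2/3) and MU_y = 2/3·x^3·y^(-1/3).
MRS = MU_x/MU_y = (4.5)·y/x.
Substitute y = 17: MRS = 76.5/x. Setting 76.5/x = 153/46 gives x = 76.5/(153/46) = 23.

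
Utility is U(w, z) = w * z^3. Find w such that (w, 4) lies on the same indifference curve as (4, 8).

U(4, 8) = 2048.
Set U(w, 4) = 2048 and solve.
With z = 4: 4^3 = 64, so w = 2048/64 = 32.
Check: U(32, 4) = 2048.

w = 32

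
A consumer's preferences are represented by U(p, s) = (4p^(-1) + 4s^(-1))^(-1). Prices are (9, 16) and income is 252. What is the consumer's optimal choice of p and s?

p* = 12, s* = 9

For CES with ρ = -1, MRS = (s/p)^2.
Tangency: set MRS = p_p/p_s = 9/16.
So (s/p)^2 = 9/16; taking the square root, s/p = 0.75, i.e. s = 0.75·p.
Substitute into the budget 9·p + 16·s = 252: 21·p = 252, so p* = 12 and s* = 0.75·12 = 9.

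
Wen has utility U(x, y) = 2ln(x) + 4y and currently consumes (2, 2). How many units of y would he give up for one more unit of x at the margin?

MU_x = 2/x, MU_y = 4.
MRS = 2/x ÷ 4.
At (2, 2): MRS = 0.25.
So at (2, 2) the consumer would give up 0.25 units of y for one more unit of x.

MRS = 0.25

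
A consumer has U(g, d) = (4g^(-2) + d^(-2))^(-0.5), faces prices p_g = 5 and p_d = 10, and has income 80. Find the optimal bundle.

g* = 8, d* = 4

For CES with ρ = -2, MRS = (4/1)·(d/g)^3.
Tangency: set MRS = p_g/p_d = 5/10 = 0.5.
So (d/g)^3 = 0.125; taking the cube root, d/g = 0.5, i.e. d = 0.5·g.
Substitute into the budget 5·g + 10·d = 80: 10·g = 80, so g* = 8 and d* = 0.5·8 = 4.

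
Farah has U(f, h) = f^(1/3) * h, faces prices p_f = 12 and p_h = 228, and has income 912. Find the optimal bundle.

MU_f = 1/3·f^(-2/3)·h and MU_h = f^(1/3).
MRS = MU_f/MU_h = (1/3)·h/f.
Tangency: set MRS = p_f/p_h = 12/228 = 1/19.
So (1/3)·h/f = 1/19, i.e. h = (3/19)·f.
Substitute into the budget 12·f + 228·h = 912: 48·f = 912, so f* = 19.
Then h* = (3/19)·19 = 3.

f* = 19, h* = 3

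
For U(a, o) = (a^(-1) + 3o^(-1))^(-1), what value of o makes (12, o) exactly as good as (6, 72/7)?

U depends on (a, o) only through S = a^(-1) + 3o^(-1), so equal utility means equal S. At (6, 72/7): S = 11/24.
With a = 12: 12^(-1) = 1/12, so 3o^(-1) = 11/24 − 1/12 = 0.375, i.e. o^(-1) = 0.125.
Hence o = 1/0.125 = 8.
Check: U(12, 8) = 2.1818.

o = 8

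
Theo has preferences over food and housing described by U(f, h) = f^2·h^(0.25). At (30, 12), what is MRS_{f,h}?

MRS = 3.2

MU_f = 2·f·h^(0.25) and MU_h = 0.25·f^2·h^(-0.75).
MRS = MU_f/MU_h = (8)·h/f.
At (30, 12): MRS = 3.2.
So at (30, 12) the consumer would give up 3.2 units of h for one more unit of f.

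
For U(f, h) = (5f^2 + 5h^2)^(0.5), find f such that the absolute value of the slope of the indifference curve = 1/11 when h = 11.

f = 1

For CES with ρ = 2, MRS = (h/f)^(-1).
Setting (11/f)^(-1) = 1/11 gives 11/f = 11 and f = 1.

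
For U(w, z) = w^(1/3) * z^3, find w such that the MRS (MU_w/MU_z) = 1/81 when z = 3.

MU_w = 1/3·w^(-2/3)·z^3 and MU_z = 3·w^(1/3)·z^2.
MRS = MU_w/MU_z = (1/9)·z/w.
Substitute z = 3: MRS = (1/3)/w. Setting (1/3)/w = 1/81 gives w = (1/3)/(1/81) = 27.

w = 27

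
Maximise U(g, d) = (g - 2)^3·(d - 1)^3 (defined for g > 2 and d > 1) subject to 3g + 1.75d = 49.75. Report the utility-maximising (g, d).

g* = 9, d* = 13

MU_g = 3·(g−2)^2·(d−1)^3, MU_d = 3·(g−2)^3·(d−1)^2.
MRS = (d−1)/(g−2).
Tangency: set MRS = p_g/p_d = 3/1.75 = 12/7.
So (d − 1)/(g − 2) = 12/7, i.e. (d − 1) = (12/7)·(g − 2).
Rewrite the budget in excess-of-subsistence terms: 3·(g − 2) + 1.75·(d − 1) = 49.75 − 3·2 − 1.75·1 = 42.
Substituting, 6·(g − 2) = 42, so g − 2 = 7 and g* = 9.
Then d − 1 = (12/7)·7 = 12, so d* = 13.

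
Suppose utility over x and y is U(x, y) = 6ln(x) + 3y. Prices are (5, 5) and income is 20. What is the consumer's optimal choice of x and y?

x* = 2, y* = 2

MU_x = 6/x, MU_y = 3.
MRS = 6/x ÷ 3.
Tangency: set MRS = p_x/p_y = 5/5 = 1.
MRS depends only on x: 2/x = 1 ⇒ x* = 2/1 = 2.
From the budget, 5·y = 20 − 5·2 = 10, so y* = 2.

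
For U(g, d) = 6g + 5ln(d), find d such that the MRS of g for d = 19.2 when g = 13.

d = 16

MU_g = 6, MU_d = 5/d.
MRS = 6 ÷ (5/d).
MRS depends only on d: 1.2·d = 19.2 ⇒ d = 19.2/1.2 = 16.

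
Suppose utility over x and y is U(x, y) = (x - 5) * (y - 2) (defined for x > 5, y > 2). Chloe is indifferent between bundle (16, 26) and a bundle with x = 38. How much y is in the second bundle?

U(16, 26) = 264.
Set U(38, y) = 264 and solve.
With x = 38: (38 − 5) = 33, so (y − 2) = 264/33 = 8.
So y = 2 + 8 = 10.
Check: U(38, 10) = 264.

y = 10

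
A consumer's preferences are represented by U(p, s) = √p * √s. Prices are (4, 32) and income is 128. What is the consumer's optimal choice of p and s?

p* = 16, s* = 2

MU_p = 0.5·p^(-0.5)·√s and MU_s = 0.5·√p·s^(-0.5).
MRS = MU_p/MU_s = s/p.
Tangency: set MRS = p_p/p_s = 4/32 = 0.125.
So s/p = 0.125, i.e. s = 0.125·p.
Substitute into the budget 4·p + 32·s = 128: 8·p = 128, so p* = 16.
Then s* = 0.125·16 = 2.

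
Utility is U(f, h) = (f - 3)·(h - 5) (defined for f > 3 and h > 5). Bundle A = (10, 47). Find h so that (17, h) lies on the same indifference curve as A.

h = 26

U(10, 47) = 294.
Set U(17, h) = 294 and solve.
With f = 17: (17 − 3) = 14, so (h − 5) = 294/14 = 21.
So h = 5 + 21 = 26.
Check: U(17, 26) = 294.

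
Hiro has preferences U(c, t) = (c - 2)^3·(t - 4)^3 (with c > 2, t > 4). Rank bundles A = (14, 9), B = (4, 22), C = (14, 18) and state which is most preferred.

Evaluate utility at each bundle:
U(A) = 216000.
U(B) = 46656.
U(C) = 4741632.
Highest utility is C, so C ≻ A ≻ B.

Bundle C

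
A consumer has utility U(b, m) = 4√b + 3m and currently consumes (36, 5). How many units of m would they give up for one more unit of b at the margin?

MU_b = 4/(2√b), MU_m = 3.
MRS = 4/(2√b) ÷ 3.
At (36, 5): MRS = 1/9.
The indifference curve has slope −1/9 at this bundle.

MRS = 1/9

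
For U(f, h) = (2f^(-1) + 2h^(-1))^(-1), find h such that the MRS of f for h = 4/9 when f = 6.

For CES with ρ = -1, MRS = (h/f)^2.
Setting (h/6)^2 = 4/9 gives h/6 = 2/3 and h = 4.

h = 4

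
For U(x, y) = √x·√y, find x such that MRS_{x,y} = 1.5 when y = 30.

x = 20

MU_x = 0.5·x^(-0.5)·√y and MU_y = 0.5·√x·y^(-0.5).
MRS = MU_x/MU_y = y/x.
Substitute y = 30: MRS = 30/x. Setting 30/x = 1.5 gives x = 30/1.5 = 20.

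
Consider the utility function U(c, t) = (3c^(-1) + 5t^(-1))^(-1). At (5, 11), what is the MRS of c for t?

MRS = 363/125

For CES with ρ = -1, MRS = (3/5)·(t/c)^2.
At (5, 11): MRS = 363/125.
The indifference curve has slope −363/125 at this bundle.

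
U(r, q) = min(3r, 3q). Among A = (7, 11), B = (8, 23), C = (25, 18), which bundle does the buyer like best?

Bundle C

Evaluate utility at each bundle:
U(A) = 21.
U(B) = 24.
U(C) = 54.
Highest utility is C, so C ≻ B ≻ A.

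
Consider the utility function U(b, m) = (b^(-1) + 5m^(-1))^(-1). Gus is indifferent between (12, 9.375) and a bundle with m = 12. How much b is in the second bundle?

b = 5

U depends on (b, m) only through S = b^(-1) + 5m^(-1), so equal utility means equal S. At (12, 9.375): S = 37/60.
With m = 12: 5·12^(-1) = 5/12, so b^(-1) = 37/60 − 5/12 = 0.2.
Hence b = 1/0.2 = 5.
Check: U(5, 12) = 1.6216.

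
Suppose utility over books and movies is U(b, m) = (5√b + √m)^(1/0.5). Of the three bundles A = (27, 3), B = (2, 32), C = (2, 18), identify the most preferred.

Bundle A

Evaluate utility at each bundle:
U(A) = 768.000.
U(B) = 162.000.
U(C) = 128.000.
Highest utility is A, so A ≻ B ≻ C.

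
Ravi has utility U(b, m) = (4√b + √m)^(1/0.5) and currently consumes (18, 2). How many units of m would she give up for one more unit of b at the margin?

For CES with ρ = 0.5, MRS = (4/1)·√(m/b).
At (18, 2): MRS = 4/3.
That is, one extra unit of b is worth 4/3 units of m at the margin.

MRS = 4/3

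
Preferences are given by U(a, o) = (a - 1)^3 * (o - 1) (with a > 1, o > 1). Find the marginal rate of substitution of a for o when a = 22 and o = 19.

MU_a = 3·(a−1)^2·(o−1), MU_o = (a−1)^3.
MRS = (3/1)·(o−1)/(a−1).
At (22, 19): MRS = 18/7.
That is, one extra unit of a is worth 18/7 units of o at the margin.

MRS = 18/7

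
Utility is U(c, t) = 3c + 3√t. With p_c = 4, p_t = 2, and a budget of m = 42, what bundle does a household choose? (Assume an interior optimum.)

MU_c = 3, MU_t = 3/(2√t).
MRS = 3 ÷ (3/(2√t)).
Tangency: set MRS = p_c/p_t = 4/2 = 2.
MRS depends only on t: 2·√t = 2 ⇒ √t = 2/2 = 1 ⇒ t* = 1.
From the budget, 4·c = 42 − 2·1 = 40, so c* = 10.

c* = 10, t* = 1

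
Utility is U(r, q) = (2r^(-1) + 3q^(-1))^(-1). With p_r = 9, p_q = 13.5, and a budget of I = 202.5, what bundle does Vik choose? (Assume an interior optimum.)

r* = 9, q* = 9

For CES with ρ = -1, MRS = (2/3)·(q/r)^2.
Tangency: set MRS = p_r/p_q = 9/13.5 = 2/3.
So (q/r)^2 = 1; taking the square root, q/r = 1, i.e. q = r.
Substitute into the budget 9·r + 13.5·q = 202.5: 22.5·r = 202.5, so r* = 9 and q* = 9.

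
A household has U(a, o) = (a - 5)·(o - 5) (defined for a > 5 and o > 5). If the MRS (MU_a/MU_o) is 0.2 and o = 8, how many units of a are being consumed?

a = 20

MU_a = (o−5), MU_o = (a−5).
MRS = (o−5)/(a−5).
Substitute o = 8: MRS = 3/(a − 5). Setting this equal to 0.2 gives a − 5 = 3/0.2 = 15, so a = 20.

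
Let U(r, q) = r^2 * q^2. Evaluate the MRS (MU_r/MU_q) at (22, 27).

MU_r = 2·r·q^2 and MU_q = 2·r^2·q.
MRS = MU_r/MU_q = q/r.
At (22, 27): MRS = 27/22.
That is, one extra unit of r is worth 27/22 units of q at the margin.

MRS = 27/22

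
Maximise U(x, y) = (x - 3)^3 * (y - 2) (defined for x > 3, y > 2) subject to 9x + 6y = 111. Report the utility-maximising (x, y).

MU_x = 3·(x−3)^2·(y−2), MU_y = (x−3)^3.
MRS = (3/1)·(y−2)/(x−3).
Tangency: set MRS = p_x/p_y = 9/6 = 1.5.
So (3/1)·(y − 2)/(x − 3) = 1.5, i.e. (y − 2) = 0.5·(x − 3).
Rewrite the budget in excess-of-subsistence terms: 9·(x − 3) + 6·(y − 2) = 111 − 9·3 − 6·2 = 72.
Substituting, 12·(x − 3) = 72, so x − 3 = 6 and x* = 9.
Then y − 2 = 0.5·6 = 3, so y* = 5.

x* = 9, y* = 5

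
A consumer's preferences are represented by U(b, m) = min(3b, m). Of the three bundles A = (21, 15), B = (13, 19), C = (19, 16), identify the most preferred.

Evaluate utility at each bundle:
U(A) = 15.
U(B) = 19.
U(C) = 16.
Highest utility is B, so B ≻ C ≻ A.

Bundle B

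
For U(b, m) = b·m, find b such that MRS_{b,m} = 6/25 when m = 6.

b = 25

MU_b = m and MU_m = b.
MRS = MU_b/MU_m = m/b.
Substitute m = 6: MRS = 6/b. Setting 6/b = 6/25 gives b = 6/(6/25) = 25.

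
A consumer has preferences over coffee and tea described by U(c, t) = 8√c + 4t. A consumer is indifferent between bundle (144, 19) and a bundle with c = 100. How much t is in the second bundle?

U(144, 19) = 172.
Set U(100, t) = 172 and solve.
With c = 100: √100 = 10, so 4t = 172 − 8·10 = 92 and t = 23.
Check: U(100, 23) = 172.

t = 23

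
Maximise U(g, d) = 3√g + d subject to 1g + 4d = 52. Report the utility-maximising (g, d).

MU_g = 3/(2√g), MU_d = 1.
MRS = 3/(2√g) ÷ 1.
Tangency: set MRS = p_g/p_d = 1/4 = 0.25.
MRS depends only on g: 1.5/√g = 0.25 ⇒ √g = 1.5/0.25 = 6 ⇒ g* = 36.
From the budget, 4·d = 52 − 1·36 = 16, so d* = 4.

g* = 36, d* = 4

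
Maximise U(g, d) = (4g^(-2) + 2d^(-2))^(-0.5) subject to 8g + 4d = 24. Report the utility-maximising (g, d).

g* = 2, d* = 2

For CES with ρ = -2, MRS = (4/2)·(d/g)^3.
Tangency: set MRS = p_g/p_d = 8/4 = 2.
So (d/g)^3 = 1; taking the cube root, d/g = 1, i.e. d = g.
Substitute into the budget 8·g + 4·d = 24: 12·g = 24, so g* = 2 and d* = 2.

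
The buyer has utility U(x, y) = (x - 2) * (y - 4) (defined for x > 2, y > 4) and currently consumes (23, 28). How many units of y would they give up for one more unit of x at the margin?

MU_x = (y−4), MU_y = (x−2).
MRS = (y−4)/(x−2).
At (23, 28): MRS = 8/7.
So at (23, 28) the consumer would give up 8/7 units of y for one more unit of x.

MRS = 8/7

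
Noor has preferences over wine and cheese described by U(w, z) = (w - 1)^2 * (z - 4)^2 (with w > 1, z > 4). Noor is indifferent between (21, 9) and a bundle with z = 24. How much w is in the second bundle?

U(21, 9) = 10000.
Set U(w, 24) = 10000 and solve.
With z = 24: (24 − 4)^2 = 400, so (w − 1)^2 = 10000/400 = 25.
Taking the square root (with w > 1): w − 1 = 5, so w = 6.
Check: U(6, 24) = 10000.

w = 6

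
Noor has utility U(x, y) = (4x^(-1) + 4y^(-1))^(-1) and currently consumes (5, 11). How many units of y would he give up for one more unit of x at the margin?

MRS = 121/25

For CES with ρ = -1, MRS = (y/x)^2.
At (5, 11): MRS = 121/25.
So at (5, 11) the consumer would give up 121/25 units of y for one more unit of x.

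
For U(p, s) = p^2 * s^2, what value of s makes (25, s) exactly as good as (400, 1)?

U(400, 1) = 160000.
Set U(25, s) = 160000 and solve.
With p = 25: 25^2 = 625, so s^2 = 160000/625 = 256; taking the square root, s = 16.
Check: U(25, 16) = 160000.

s = 16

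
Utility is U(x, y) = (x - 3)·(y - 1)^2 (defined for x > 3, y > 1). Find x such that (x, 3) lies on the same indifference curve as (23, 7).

U(23, 7) = 720.
Set U(x, 3) = 720 and solve.
With y = 3: (3 − 1)^2 = 4, so (x − 3) = 720/4 = 180.
So x = 3 + 180 = 183.
Check: U(183, 3) = 720.

x = 183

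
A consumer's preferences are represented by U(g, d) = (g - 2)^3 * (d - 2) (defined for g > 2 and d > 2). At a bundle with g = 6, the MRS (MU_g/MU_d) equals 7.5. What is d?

d = 12

MU_g = 3·(g−2)^2·(d−2), MU_d = (g−2)^3.
MRS = (3/1)·(d−2)/(g−2).
Substitute g = 6: MRS = (d − 2)/(4/3). Setting this equal to 7.5 gives d − 2 = 7.5·(4/3) = 10, so d = 12.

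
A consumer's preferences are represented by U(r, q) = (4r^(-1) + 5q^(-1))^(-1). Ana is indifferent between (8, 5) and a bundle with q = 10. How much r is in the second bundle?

r = 4

U depends on (r, q) only through S = 4r^(-1) + 5q^(-1), so equal utility means equal S. At (8, 5): S = 1.5.
With q = 10: 5·10^(-1) = 0.5, so 4r^(-1) = 1.5 − 0.5 = 1, i.e. r^(-1) = 0.25.
Hence r = 1/0.25 = 4.
Check: U(4, 10) = 0.6667.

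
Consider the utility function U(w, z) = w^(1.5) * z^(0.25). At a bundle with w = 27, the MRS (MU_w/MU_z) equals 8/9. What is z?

MU_w = 1.5·√w·z^(0.25) and MU_z = 0.25·w^(1.5)·z^(-0.75).
MRS = MU_w/MU_z = (6)·z/w.
Substitute w = 27: MRS = z/4.5. Setting z/4.5 = 8/9 gives z = (8/9)·4.5 = 4.

z = 4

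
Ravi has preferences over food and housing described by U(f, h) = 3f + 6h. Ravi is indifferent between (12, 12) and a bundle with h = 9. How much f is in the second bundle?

U(12, 12) = 108.
Set U(f, 9) = 108 and solve.
3f + 6·9 = 108 ⇒ 3f = 54 ⇒ f = 18.
Check: U(18, 9) = 108.

f = 18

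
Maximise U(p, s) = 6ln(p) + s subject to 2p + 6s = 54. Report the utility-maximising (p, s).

MU_p = 6/p, MU_s = 1.
MRS = 6/p ÷ 1.
Tangency: set MRS = p_p/p_s = 2/6 = 1/3.
MRS depends only on p: 6/p = 1/3 ⇒ p* = 6/(1/3) = 18.
From the budget, 6·s = 54 − 2·18 = 18, so s* = 3.

p* = 18, s* = 3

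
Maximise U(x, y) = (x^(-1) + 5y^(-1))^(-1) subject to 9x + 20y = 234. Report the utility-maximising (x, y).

For CES with ρ = -1, MRS = (1/5)·(y/x)^2.
Tangency: set MRS = p_x/p_y = 9/20 = 0.45.
So (y/x)^2 = 2.25; taking the square root, y/x = 1.5, i.e. y = 1.5·x.
Substitute into the budget 9·x + 20·y = 234: 39·x = 234, so x* = 6 and y* = 1.5·6 = 9.

x* = 6, y* = 9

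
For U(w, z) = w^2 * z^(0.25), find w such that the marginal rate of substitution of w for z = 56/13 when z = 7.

MU_w = 2·w·z^(0.25) and MU_z = 0.25·w^2·z^(-0.75).
MRS = MU_w/MU_z = (8)·z/w.
Substitute z = 7: MRS = 56/w. Setting 56/w = 56/13 gives w = 56/(56/13) = 13.

w = 13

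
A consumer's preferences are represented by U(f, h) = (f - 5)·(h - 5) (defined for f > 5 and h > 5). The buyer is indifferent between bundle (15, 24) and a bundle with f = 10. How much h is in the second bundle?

h = 43

U(15, 24) = 190.
Set U(10, h) = 190 and solve.
With f = 10: (10 − 5) = 5, so (h − 5) = 190/5 = 38.
So h = 5 + 38 = 43.
Check: U(10, 43) = 190.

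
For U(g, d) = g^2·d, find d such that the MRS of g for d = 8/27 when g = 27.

MU_g = 2·g·d and MU_d = g^2.
MRS = MU_g/MU_d = (2/1)·d/g.
Substitute g = 27: MRS = d/13.5. Setting d/13.5 = 8/27 gives d = (8/27)·13.5 = 4.

d = 4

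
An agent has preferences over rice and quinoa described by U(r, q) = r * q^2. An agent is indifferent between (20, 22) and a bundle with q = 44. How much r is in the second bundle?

U(20, 22) = 9680.
Set U(r, 44) = 9680 and solve.
With q = 44: 44^2 = 1936, so r = 9680/1936 = 5.
Check: U(5, 44) = 9680.

r = 5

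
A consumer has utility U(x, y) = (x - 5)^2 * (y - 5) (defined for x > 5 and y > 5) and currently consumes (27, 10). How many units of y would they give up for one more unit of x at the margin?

MRS = 5/11

MU_x = 2·(x−5)·(y−5), MU_y = (x−5)^2.
MRS = (2/1)·(y−5)/(x−5).
At (27, 10): MRS = 5/11.
That is, one extra unit of x is worth 5/11 units of y at the margin.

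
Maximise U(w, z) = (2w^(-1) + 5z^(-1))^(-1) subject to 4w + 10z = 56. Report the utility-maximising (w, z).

w* = 4, z* = 4

For CES with ρ = -1, MRS = (2/5)·(z/w)^2.
Tangency: set MRS = p_w/p_z = 4/10 = 0.4.
So (z/w)^2 = 1; taking the square root, z/w = 1, i.e. z = w.
Substitute into the budget 4·w + 10·z = 56: 14·w = 56, so w* = 4 and z* = 4.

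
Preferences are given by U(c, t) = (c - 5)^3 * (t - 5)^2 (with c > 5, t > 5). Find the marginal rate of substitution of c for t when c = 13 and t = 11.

MU_c = 3·(c−5)^2·(t−5)^2, MU_t = 2·(c−5)^3·(t−5).
MRS = (3/2)·(t−5)/(c−5).
At (13, 11): MRS = 1.125.
That is, one extra unit of c is worth 1.125 units of t at the margin.

MRS = 1.125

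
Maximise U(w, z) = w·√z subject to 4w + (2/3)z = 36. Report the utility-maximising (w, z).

w* = 6, z* = 18

MU_w = √z and MU_z = 0.5·w·z^(-0.5).
MRS = MU_w/MU_z = (2)·z/w.
Tangency: set MRS = p_w/p_z = 4/(2/3) = 6.
So (2)·z/w = 6, i.e. z = 3·w.
Substitute into the budget 4·w + (2/3)·z = 36: 6·w = 36, so w* = 6.
Then z* = 3·6 = 18.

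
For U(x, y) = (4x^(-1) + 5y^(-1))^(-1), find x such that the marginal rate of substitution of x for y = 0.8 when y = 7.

For CES with ρ = -1, MRS = (4/5)·(y/x)^2.
Setting (4/5)·(7/x)^2 = 0.8 gives (7/x)^2 = 1, so 7/x = 1 and x = 7.

x = 7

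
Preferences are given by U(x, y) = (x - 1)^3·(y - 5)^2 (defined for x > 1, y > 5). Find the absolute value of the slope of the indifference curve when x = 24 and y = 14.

MU_x = 3·(x−1)^2·(y−5)^2, MU_y = 2·(x−1)^3·(y−5).
MRS = (3/2)·(y−5)/(x−1).
At (24, 14): MRS = 27/46.
That is, one extra unit of x is worth 27/46 units of y at the margin.

MRS = 27/46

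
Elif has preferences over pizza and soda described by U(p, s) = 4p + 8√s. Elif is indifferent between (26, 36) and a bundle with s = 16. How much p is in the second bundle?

p = 30

U(26, 36) = 152.
Set U(p, 16) = 152 and solve.
With s = 16: √16 = 4, so 4p = 152 − 8·4 = 120 and p = 30.
Check: U(30, 16) = 152.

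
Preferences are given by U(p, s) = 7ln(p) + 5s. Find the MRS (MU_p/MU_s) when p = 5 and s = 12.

MRS = 7/25

MU_p = 7/p, MU_s = 5.
MRS = 7/p ÷ 5.
At (5, 12): MRS = 7/25.
The indifference curve has slope −7/25 at this bundle.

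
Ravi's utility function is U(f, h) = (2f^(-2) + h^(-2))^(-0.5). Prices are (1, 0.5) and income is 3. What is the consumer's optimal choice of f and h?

f* = 2, h* = 2

For CES with ρ = -2, MRS = (2/1)·(h/f)^3.
Tangency: set MRS = p_f/p_h = 1/0.5 = 2.
So (h/f)^3 = 1; taking the cube root, h/f = 1, i.e. h = f.
Substitute into the budget 1·f + 0.5·h = 3: 1.5·f = 3, so f* = 2 and h* = 2.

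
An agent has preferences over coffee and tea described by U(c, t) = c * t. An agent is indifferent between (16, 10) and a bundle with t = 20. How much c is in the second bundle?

c = 8

U(16, 10) = 160.
Set U(c, 20) = 160 and solve.
With t = 20: c = 160/20 = 8.
Check: U(8, 20) = 160.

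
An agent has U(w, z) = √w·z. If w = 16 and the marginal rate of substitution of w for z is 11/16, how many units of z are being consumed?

z = 22

MU_w = 0.5·w^(-0.5)·z and MU_z = √w.
MRS = MU_w/MU_z = (0.5)·z/w.
Substitute w = 16: MRS = z/32. Setting z/32 = 11/16 gives z = (11/16)·32 = 22.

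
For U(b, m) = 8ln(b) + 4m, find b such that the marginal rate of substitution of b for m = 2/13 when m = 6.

MU_b = 8/b, MU_m = 4.
MRS = 8/b ÷ 4.
MRS depends only on b: 2/b = 2/13 ⇒ b = 2/(2/13) = 13.

b = 13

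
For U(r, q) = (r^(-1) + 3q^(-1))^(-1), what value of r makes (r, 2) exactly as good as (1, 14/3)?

r = 7

U depends on (r, q) only through S = r^(-1) + 3q^(-1), so equal utility means equal S. At (1, 14/3): S = 23/14.
With q = 2: 3·2^(-1) = 1.5, so r^(-1) = 23/14 − 1.5 = 1/7.
Hence r = 1/(1/7) = 7.
Check: U(7, 2) = 0.6087.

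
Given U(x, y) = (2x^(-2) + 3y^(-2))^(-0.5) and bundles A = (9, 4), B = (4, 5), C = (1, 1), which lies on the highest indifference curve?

Bundle A

Evaluate utility at each bundle:
U(A) = 2.171.
U(B) = 2.020.
U(C) = 0.447.
Highest utility is A, so A ≻ B ≻ C.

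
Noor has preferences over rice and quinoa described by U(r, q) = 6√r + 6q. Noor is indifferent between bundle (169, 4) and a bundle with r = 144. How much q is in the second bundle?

U(169, 4) = 102.
Set U(144, q) = 102 and solve.
With r = 144: √144 = 12, so 6q = 102 − 6·12 = 30 and q = 5.
Check: U(144, 5) = 102.

q = 5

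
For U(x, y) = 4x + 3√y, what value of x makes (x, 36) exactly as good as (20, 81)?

U(20, 81) = 107.
Set U(x, 36) = 107 and solve.
With y = 36: √36 = 6, so 4x = 107 − 3·6 = 89 and x = 22.25.
Check: U(22.25, 36) = 107.

x = 22.25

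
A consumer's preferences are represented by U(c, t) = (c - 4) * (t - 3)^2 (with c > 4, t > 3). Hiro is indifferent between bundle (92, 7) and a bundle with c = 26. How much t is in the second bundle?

t = 11

U(92, 7) = 1408.
Set U(26, t) = 1408 and solve.
With c = 26: (26 − 4) = 22, so (t − 3)^2 = 1408/22 = 64.
Taking the square root (with t > 3): t − 3 = 8, so t = 11.
Check: U(26, 11) = 1408.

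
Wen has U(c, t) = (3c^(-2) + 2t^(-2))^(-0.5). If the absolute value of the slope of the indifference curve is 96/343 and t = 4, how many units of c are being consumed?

c = 7

For CES with ρ = -2, MRS = (3/2)·(t/c)^3.
Setting (3/2)·(4/c)^3 = 96/343 gives (4/c)^3 = 64/343, so 4/c = 4/7 and c = 7.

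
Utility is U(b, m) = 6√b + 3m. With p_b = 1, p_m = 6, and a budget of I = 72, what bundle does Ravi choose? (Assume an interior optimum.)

b* = 36, m* = 6

MU_b = 6/(2√b), MU_m = 3.
MRS = 6/(2√b) ÷ 3.
Tangency: set MRS = p_b/p_m = 1/6.
MRS depends only on b: 1/√b = 1/6 ⇒ √b = 1/(1/6) = 6 ⇒ b* = 36.
From the budget, 6·m = 72 − 1·36 = 36, so m* = 6.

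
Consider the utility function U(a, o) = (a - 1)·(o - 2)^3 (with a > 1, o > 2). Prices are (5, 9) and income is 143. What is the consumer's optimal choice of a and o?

a* = 7, o* = 12

MU_a = (o−2)^3, MU_o = 3·(a−1)·(o−2)^2.
MRS = (1/3)·(o−2)/(a−1).
Tangency: set MRS = p_a/p_o = 5/9.
So (1/3)·(o − 2)/(a − 1) = 5/9, i.e. (o − 2) = (5/3)·(a − 1).
Rewrite the budget in excess-of-subsistence terms: 5·(a − 1) + 9·(o − 2) = 143 − 5·1 − 9·2 = 120.
Substituting, 20·(a − 1) = 120, so a − 1 = 6 and a* = 7.
Then o − 2 = (5/3)·6 = 10, so o* = 12.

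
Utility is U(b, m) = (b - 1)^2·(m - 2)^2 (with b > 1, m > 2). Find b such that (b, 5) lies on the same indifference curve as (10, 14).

U(10, 14) = 11664.
Set U(b, 5) = 11664 and solve.
With m = 5: (5 − 2)^2 = 9, so (b − 1)^2 = 11664/9 = 1296.
Taking the square root (with b > 1): b − 1 = 36, so b = 37.
Check: U(37, 5) = 11664.

b = 37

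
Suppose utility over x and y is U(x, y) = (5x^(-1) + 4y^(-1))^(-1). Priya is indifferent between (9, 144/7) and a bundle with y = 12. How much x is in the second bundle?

x = 12

U depends on (x, y) only through S = 5x^(-1) + 4y^(-1), so equal utility means equal S. At (9, 144/7): S = 0.75.
With y = 12: 4·12^(-1) = 1/3, so 5x^(-1) = 0.75 − 1/3 = 5/12, i.e. x^(-1) = 1/12.
Hence x = 1/(1/12) = 12.
Check: U(12, 12) = 1.3333.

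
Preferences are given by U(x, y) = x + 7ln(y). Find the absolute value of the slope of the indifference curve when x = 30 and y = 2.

MU_x = 1, MU_y = 7/y.
MRS = 1 ÷ (7/y).
At (30, 2): MRS = 2/7.
That is, one extra unit of x is worth 2/7 units of y at the margin.

MRS = 2/7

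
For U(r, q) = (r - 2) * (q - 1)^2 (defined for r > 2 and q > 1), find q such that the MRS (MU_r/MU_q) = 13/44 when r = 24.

q = 14

MU_r = (q−1)^2, MU_q = 2·(r−2)·(q−1).
MRS = (1/2)·(q−1)/(r−2).
Substitute r = 24: MRS = (q − 1)/44. Setting this equal to 13/44 gives q − 1 = (13/44)·44 = 13, so q = 14.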